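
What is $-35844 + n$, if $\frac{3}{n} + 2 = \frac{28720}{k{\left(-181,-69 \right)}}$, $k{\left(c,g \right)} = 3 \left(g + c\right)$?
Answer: $- \frac{108320793}{3022} \approx -35844.0$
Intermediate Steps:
$k{\left(c,g \right)} = 3 c + 3 g$ ($k{\left(c,g \right)} = 3 \left(c + g\right) = 3 c + 3 g$)
$n = - \frac{225}{3022}$ ($n = \frac{3}{-2 + \frac{28720}{3 \left(-181\right) + 3 \left(-69\right)}} = \frac{3}{-2 + \frac{28720}{-543 - 207}} = \frac{3}{-2 + \frac{28720}{-750}} = \frac{3}{-2 + 28720 \left(- \frac{1}{750}\right)} = \frac{3}{-2 - \frac{2872}{75}} = \frac{3}{- \frac{3022}{75}} = 3 \left(- \frac{75}{3022}\right) = - \frac{225}{3022} \approx -0.074454$)
$-35844 + n = -35844 - \frac{225}{3022} = - \frac{108320793}{3022}$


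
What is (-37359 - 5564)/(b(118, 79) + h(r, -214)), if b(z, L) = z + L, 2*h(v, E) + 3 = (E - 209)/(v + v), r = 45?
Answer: -858460/3863 ≈ -222.23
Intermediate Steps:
h(v, E) = -3/2 + (-209 + E)/(4*v) (h(v, E) = -3/2 + ((E - 209)/(v + v))/2 = -3/2 + ((-209 + E)/((2*v)))/2 = -3/2 + ((-209 + E)*(1/(2*v)))/2 = -3/2 + ((-209 + E)/(2*v))/2 = -3/2 + (-209 + E)/(4*v))
b(z, L) = L + z
(-37359 - 5564)/(b(118, 79) + h(r, -214)) = (-37359 - 5564)/((79 + 118) + (¼)*(-209 - 214 - 6*45)/45) = -42923/(197 + (¼)*(1/45)*(-209 - 214 - 270)) = -42923/(197 + (¼)*(1/45)*(-693)) = -42923/(197 - 77/20) = -42923/3863/20 = -42923*20/3863 = -858460/3863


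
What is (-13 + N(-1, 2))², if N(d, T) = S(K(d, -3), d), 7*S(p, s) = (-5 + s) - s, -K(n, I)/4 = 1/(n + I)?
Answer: 9216/49 ≈ 188.08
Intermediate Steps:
K(n, I) = -4/(I + n) (K(n, I) = -4/(n + I) = -4/(I + n))
S(p, s) = -5/7 (S(p, s) = ((-5 + s) - s)/7 = (⅐)*(-5) = -5/7)
N(d, T) = -5/7
(-13 + N(-1, 2))² = (-13 - 5/7)² = (-96/7)² = 9216/49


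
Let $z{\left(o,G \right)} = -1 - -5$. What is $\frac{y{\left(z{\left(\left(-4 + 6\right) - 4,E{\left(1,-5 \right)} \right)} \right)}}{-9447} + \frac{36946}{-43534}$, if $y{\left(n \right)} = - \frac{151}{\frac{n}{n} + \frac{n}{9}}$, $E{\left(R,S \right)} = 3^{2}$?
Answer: $- \frac{746368750}{891075679} \approx -0.8376$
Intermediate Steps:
$E{\left(R,S \right)} = 9$
$z{\left(o,G \right)} = 4$ ($z{\left(o,G \right)} = -1 + 5 = 4$)
$y{\left(n \right)} = - \frac{151}{1 + \frac{n}{9}}$ ($y{\left(n \right)} = - \frac{151}{1 + n \frac{1}{9}} = - \frac{151}{1 + \frac{n}{9}}$)
$\frac{y{\left(z{\left(\left(-4 + 6\right) - 4,E{\left(1,-5 \right)} \right)} \right)}}{-9447} + \frac{36946}{-43534} = \frac{\left(-1359\right) \frac{1}{9 + 4}}{-9447} + \frac{36946}{-43534} = - \frac{1359}{13} \left(- \frac{1}{9447}\right) + 36946 \left(- \frac{1}{43534}\right) = \left(-1359\right) \frac{1}{13} \left(- \frac{1}{9447}\right) - \frac{18473}{21767} = \left(- \frac{1359}{13}\right) \left(- \frac{1}{9447}\right) - \frac{18473}{21767} = \frac{453}{40937} - \frac{18473}{21767} = - \frac{746368750}{891075679}$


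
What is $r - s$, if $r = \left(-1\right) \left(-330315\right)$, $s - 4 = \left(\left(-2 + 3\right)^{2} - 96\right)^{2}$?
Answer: $321286$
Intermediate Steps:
$s = 9029$ ($s = 4 + \left(\left(-2 + 3\right)^{2} - 96\right)^{2} = 4 + \left(1^{2} - 96\right)^{2} = 4 + \left(1 - 96\right)^{2} = 4 + \left(-95\right)^{2} = 4 + 9025 = 9029$)
$r = 330315$
$r - s = 330315 - 9029 = 321286$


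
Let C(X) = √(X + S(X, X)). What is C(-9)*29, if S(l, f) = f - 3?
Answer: 29*I*√21 ≈ 132.89*I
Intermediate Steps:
S(l, f) = -3 + f
C(X) = √(-3 + 2*X) (C(X) = √(X + (-3 + X)) = √(-3 + 2*X))
C(-9)*29 = √(-3 + 2*(-9))*29 = √(-3 - 18)*29 = √(-21)*29 = (I*√21)*29 = 29*I*√21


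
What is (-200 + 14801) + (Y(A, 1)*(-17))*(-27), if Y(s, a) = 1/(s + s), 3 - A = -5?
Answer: 234075/16 ≈ 14630.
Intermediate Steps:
A = 8 (A = 3 - 1*(-5) = 3 + 5 = 8)
Y(s, a) = 1/(2*s)
(-200 + 14801) + (Y(A, 1)*(-17))*(-27) = (-200 + 14801) + (((1/2)/8)*(-17))*(-27) = 14601 + (((1/2)*(1/8))*(-17))*(-27) = 14601 + ((1/16)*(-17))*(-27) = 14601 - 17/16*(-27) = 14601 + 459/16 = 234075/16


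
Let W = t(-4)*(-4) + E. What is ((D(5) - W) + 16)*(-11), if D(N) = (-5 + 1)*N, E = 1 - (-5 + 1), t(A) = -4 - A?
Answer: 99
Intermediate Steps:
E = 5 (E = 1 - 1*(-4) = 1 + 4 = 5)
D(N) = -4*N
W = 5 (W = (-4 - 1*(-4))*(-4) + 5 = (-4 + 4)*(-4) + 5 = 0*(-4) + 5 = 0 + 5 = 5)
((D(5) - W) + 16)*(-11) = ((-4*5 - 1*5) + 16)*(-11) = ((-20 - 5) + 16)*(-11) = (-25 + 16)*(-11) = -9*(-11) = 99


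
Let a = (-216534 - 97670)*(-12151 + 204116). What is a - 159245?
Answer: -60316330105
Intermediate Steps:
a = -60316170860 (a = -314204*191965 = -60316170860)
a - 159245 = -60316170860 - 159245 = -60316330105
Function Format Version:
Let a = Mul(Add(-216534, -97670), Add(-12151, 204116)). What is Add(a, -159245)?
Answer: -60316330105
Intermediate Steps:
a = -60316170860 (a = Mul(-314204, 191965) = -60316170860)
Add(a, -159245) = Add(-60316170860, -159245) = -60316330105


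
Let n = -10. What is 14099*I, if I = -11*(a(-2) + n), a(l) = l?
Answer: 1861068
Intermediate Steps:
I = 132 (I = -11*(-2 - 10) = -11*(-12) = 132)
14099*I = 14099*132 = 1861068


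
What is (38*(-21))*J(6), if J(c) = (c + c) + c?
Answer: -14364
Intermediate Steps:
J(c) = 3*c (J(c) = 2*c + c = 3*c)
(38*(-21))*J(6) = (38*(-21))*(3*6) = -798*18 = -14364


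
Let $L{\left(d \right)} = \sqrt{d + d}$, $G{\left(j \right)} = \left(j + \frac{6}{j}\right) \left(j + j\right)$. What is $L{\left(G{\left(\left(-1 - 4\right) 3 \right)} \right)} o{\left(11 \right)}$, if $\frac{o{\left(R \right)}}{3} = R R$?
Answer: $726 \sqrt{231} \approx 11034.0$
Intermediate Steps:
$o{\left(R \right)} = 3 R^{2}$ ($o{\left(R \right)} = 3 R R = 3 R^{2}$)
$G{\left(j \right)} = 2 j \left(j + \frac{6}{j}\right)$ ($G{\left(j \right)} = \left(j + \frac{6}{j}\right) 2 j = 2 j \left(j + \frac{6}{j}\right)$)
$L{\left(d \right)} = \sqrt{2} \sqrt{d}$ ($L{\left(d \right)} = \sqrt{2 d} = \sqrt{2} \sqrt{d}$)
$L{\left(G{\left(\left(-1 - 4\right) 3 \right)} \right)} o{\left(11 \right)} = \sqrt{2} \sqrt{12 + 2 \left(\left(-1 - 4\right) 3\right)^{2}} \cdot 3 \cdot 11^{2} = \sqrt{2} \sqrt{12 + 2 \left(\left(-5\right) 3\right)^{2}} \cdot 3 \cdot 121 = \sqrt{2} \sqrt{12 + 2 \left(-15\right)^{2}} \cdot 363 = \sqrt{2} \sqrt{12 + 2 \cdot 225} \cdot 363 = \sqrt{2} \sqrt{12 + 450} \cdot 363 = \sqrt{2} \sqrt{462} \cdot 363 = 2 \sqrt{231} \cdot 363 = 726 \sqrt{231}$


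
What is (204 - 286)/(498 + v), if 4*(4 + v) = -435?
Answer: -328/1541 ≈ -0.21285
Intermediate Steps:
v = -451/4 (v = -4 + (¼)*(-435) = -4 - 435/4 = -451/4 ≈ -112.75)
(204 - 286)/(498 + v) = (204 - 286)/(498 - 451/4) = -82/1541/4 = -82*4/1541 = -328/1541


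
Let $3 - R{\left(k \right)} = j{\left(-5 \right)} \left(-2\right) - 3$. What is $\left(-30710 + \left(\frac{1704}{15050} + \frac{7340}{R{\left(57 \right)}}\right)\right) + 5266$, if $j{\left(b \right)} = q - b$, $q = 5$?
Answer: $- \frac{2461431474}{97825} \approx -25162.0$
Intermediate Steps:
$j{\left(b \right)} = 5 - b$
$R{\left(k \right)} = 26$ ($R{\left(k \right)} = 3 - \left(\left(5 - -5\right) \left(-2\right) - 3\right) = 3 - \left(\left(5 + 5\right) \left(-2\right) - 3\right) = 3 - \left(10 \left(-2\right) - 3\right) = 3 - \left(-20 - 3\right) = 3 - -23 = 3 + 23 = 26$)
$\left(-30710 + \left(\frac{1704}{15050} + \frac{7340}{R{\left(57 \right)}}\right)\right) + 5266 = \left(-30710 + \left(\frac{1704}{15050} + \frac{7340}{26}\right)\right) + 5266 = \left(-30710 + \left(1704 \cdot \frac{1}{15050} + 7340 \cdot \frac{1}{26}\right)\right) + 5266 = \left(-30710 + \left(\frac{852}{7525} + \frac{3670}{13}\right)\right) + 5266 = \left(-30710 + \frac{27627826}{97825}\right) + 5266 = - \frac{2976577924}{97825} + 5266 = - \frac{2461431474}{97825}$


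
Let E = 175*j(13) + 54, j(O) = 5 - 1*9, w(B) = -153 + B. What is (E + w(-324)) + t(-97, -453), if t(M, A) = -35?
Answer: -1158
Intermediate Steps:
j(O) = -4 (j(O) = 5 - 9 = -4)
E = -646 (E = 175*(-4) + 54 = -700 + 54 = -646)
(E + w(-324)) + t(-97, -453) = (-646 + (-153 - 324)) - 35 = (-646 - 477) - 35 = -1123 - 35 = -1158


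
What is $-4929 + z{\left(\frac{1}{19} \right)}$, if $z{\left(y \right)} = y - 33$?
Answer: $- \frac{94277}{19} \approx -4961.9$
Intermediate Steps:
$z{\left(y \right)} = -33 + y$ ($z{\left(y \right)} = y - 33 = -33 + y$)
$-4929 + z{\left(\frac{1}{19} \right)} = -4929 - \left(33 - \frac{1}{19}\right) = -4929 + \left(-33 + \frac{1}{19}\right) = -4929 - \frac{626}{19} = - \frac{94277}{19}$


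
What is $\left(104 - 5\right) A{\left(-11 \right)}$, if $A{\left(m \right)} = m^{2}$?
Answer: $11979$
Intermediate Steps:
$\left(104 - 5\right) A{\left(-11 \right)} = \left(104 - 5\right) \left(-11\right)^{2} = 99 \cdot 121 = 11979$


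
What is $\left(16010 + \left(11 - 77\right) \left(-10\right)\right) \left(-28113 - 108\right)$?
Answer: $-470444070$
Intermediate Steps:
$\left(16010 + \left(11 - 77\right) \left(-10\right)\right) \left(-28113 - 108\right) = \left(16010 - -660\right) \left(-28221\right) = \left(16010 + 660\right) \left(-28221\right) = 16670 \left(-28221\right) = -470444070$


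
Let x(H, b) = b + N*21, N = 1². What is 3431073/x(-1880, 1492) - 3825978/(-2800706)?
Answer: 4807607721126/2118734089 ≈ 2269.1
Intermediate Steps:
N = 1
x(H, b) = 21 + b (x(H, b) = b + 1*21 = b + 21 = 21 + b)
3431073/x(-1880, 1492) - 3825978/(-2800706) = 3431073/(21 + 1492) - 3825978/(-2800706) = 3431073/1513 - 3825978*(-1/2800706) = 3431073*(1/1513) + 1912989/1400353 = 3431073/1513 + 1912989/1400353 = 4807607721126/2118734089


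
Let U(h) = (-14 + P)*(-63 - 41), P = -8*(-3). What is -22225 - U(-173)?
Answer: -21185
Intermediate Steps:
P = 24
U(h) = -1040 (U(h) = (-14 + 24)*(-63 - 41) = 10*(-104) = -1040)
-22225 - U(-173) = -22225 - 1*(-1040) = -22225 + 1040 = -21185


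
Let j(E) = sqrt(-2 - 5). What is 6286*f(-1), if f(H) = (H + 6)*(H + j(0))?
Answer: -31430 + 31430*I*sqrt(7) ≈ -31430.0 + 83156.0*I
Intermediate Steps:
j(E) = I*sqrt(7) (j(E) = sqrt(-7) = I*sqrt(7))
f(H) = (6 + H)*(H + I*sqrt(7)) (f(H) = (H + 6)*(H + I*sqrt(7)) = (6 + H)*(H + I*sqrt(7)))
6286*f(-1) = 6286*((-1)**2 + 6*(-1) + 6*I*sqrt(7) + I*(-1)*sqrt(7)) = 6286*(1 - 6 + 6*I*sqrt(7) - I*sqrt(7)) = 6286*(-5 + 5*I*sqrt(7)) = -31430 + 31430*I*sqrt(7)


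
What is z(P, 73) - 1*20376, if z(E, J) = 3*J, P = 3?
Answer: -20157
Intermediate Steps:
z(P, 73) - 1*20376 = 3*73 - 1*20376 = 219 - 20376 = -20157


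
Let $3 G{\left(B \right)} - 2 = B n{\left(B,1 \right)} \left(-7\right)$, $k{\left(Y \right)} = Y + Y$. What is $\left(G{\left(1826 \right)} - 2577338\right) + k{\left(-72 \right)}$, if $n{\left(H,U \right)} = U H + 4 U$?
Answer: $- \frac{31123504}{3} \approx -1.0374 \cdot 10^{7}$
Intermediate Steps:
$k{\left(Y \right)} = 2 Y$
$n{\left(H,U \right)} = 4 U + H U$ ($n{\left(H,U \right)} = H U + 4 U = 4 U + H U$)
$G{\left(B \right)} = \frac{2}{3} - \frac{7 B \left(4 + B\right)}{3}$ ($G{\left(B \right)} = \frac{2}{3} + \frac{B 1 \left(4 + B\right) \left(-7\right)}{3} = \frac{2}{3} + \frac{B \left(4 + B\right) \left(-7\right)}{3} = \frac{2}{3} + \frac{\left(-7\right) B \left(4 + B\right)}{3} = \frac{2}{3} - \frac{7 B \left(4 + B\right)}{3}$)
$\left(G{\left(1826 \right)} - 2577338\right) + k{\left(-72 \right)} = \left(\left(\frac{2}{3} - \frac{12782 \left(4 + 1826\right)}{3}\right) - 2577338\right) + 2 \left(-72\right) = \left(\left(\frac{2}{3} - \frac{12782}{3} \cdot 1830\right) - 2577338\right) - 144 = \left(\left(\frac{2}{3} - 7797020\right) - 2577338\right) - 144 = \left(- \frac{23391058}{3} - 2577338\right) - 144 = - \frac{31123072}{3} - 144 = - \frac{31123504}{3}$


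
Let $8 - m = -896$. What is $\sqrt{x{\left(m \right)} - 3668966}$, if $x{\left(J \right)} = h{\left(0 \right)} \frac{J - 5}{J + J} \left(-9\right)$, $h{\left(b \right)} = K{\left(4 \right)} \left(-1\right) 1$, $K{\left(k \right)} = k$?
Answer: $\frac{i \sqrt{187395193133}}{226} \approx 1915.4 i$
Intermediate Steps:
$m = 904$ ($m = 8 - -896 = 8 + 896 = 904$)
$h{\left(b \right)} = -4$ ($h{\left(b \right)} = 4 \left(-1\right) 1 = \left(-4\right) 1 = -4$)
$x{\left(J \right)} = \frac{18 \left(-5 + J\right)}{J}$ ($x{\left(J \right)} = - 4 \frac{J - 5}{J + J} \left(-9\right) = - 4 \frac{-5 + J}{2 J} \left(-9\right) = - \frac{2 \left(-5 + J\right)}{J} \left(-9\right) = \frac{18 \left(-5 + J\right)}{J}$)
$\sqrt{x{\left(m \right)} - 3668966} = \sqrt{\left(18 - \frac{90}{904}\right) - 3668966} = \sqrt{\left(18 - \frac{45}{452}\right) - 3668966} = \sqrt{\frac{8091}{452} - 3668966} = \sqrt{- \frac{1658364541}{452}} = \frac{i \sqrt{187395193133}}{226}$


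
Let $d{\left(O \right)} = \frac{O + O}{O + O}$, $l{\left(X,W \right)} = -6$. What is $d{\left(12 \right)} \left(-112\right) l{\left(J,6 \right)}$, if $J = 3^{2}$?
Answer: $672$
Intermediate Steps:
$J = 9$
$d{\left(O \right)} = 1$ ($d{\left(O \right)} = \frac{2 O}{2 O} = 2 O \frac{1}{2 O} = 1$)
$d{\left(12 \right)} \left(-112\right) l{\left(J,6 \right)} = 1 \left(-112\right) \left(-6\right) = \left(-112\right) \left(-6\right) = 672$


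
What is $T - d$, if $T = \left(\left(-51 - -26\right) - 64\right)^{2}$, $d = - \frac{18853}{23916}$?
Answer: $\frac{189457489}{23916} \approx 7921.8$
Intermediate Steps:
$d = - \frac{18853}{23916}$ ($d = \left(-18853\right) \frac{1}{23916} = - \frac{18853}{23916} \approx -0.7883$)
$T = 7921$ ($T = \left(\left(-51 + 26\right) - 64\right)^{2} = \left(-25 - 64\right)^{2} = \left(-89\right)^{2} = 7921$)
$T - d = 7921 - - \frac{18853}{23916} = 7921 + \frac{18853}{23916} = \frac{189457489}{23916}$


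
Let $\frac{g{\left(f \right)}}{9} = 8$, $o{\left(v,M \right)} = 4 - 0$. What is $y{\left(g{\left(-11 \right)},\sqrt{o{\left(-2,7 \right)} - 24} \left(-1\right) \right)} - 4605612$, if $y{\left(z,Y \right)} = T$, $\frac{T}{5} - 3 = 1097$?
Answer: $-4600112$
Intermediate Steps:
$o{\left(v,M \right)} = 4$ ($o{\left(v,M \right)} = 4 + 0 = 4$)
$g{\left(f \right)} = 72$ ($g{\left(f \right)} = 9 \cdot 8 = 72$)
$T = 5500$ ($T = 15 + 5 \cdot 1097 = 15 + 5485 = 5500$)
$y{\left(z,Y \right)} = 5500$
$y{\left(g{\left(-11 \right)},\sqrt{o{\left(-2,7 \right)} - 24} \left(-1\right) \right)} - 4605612 = 5500 - 4605612 = -4600112$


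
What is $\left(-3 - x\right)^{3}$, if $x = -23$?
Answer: $8000$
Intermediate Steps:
$\left(-3 - x\right)^{3} = \left(-3 - -23\right)^{3} = \left(-3 + 23\right)^{3} = 20^{3} = 8000$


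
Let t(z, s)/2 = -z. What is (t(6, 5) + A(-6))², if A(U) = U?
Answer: 324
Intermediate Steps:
t(z, s) = -2*z (t(z, s) = 2*(-z) = -2*z)
(t(6, 5) + A(-6))² = (-2*6 - 6)² = (-12 - 6)² = (-18)² = 324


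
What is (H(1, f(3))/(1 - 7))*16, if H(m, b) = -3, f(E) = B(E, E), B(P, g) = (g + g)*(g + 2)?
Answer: 8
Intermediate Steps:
B(P, g) = 2*g*(2 + g) (B(P, g) = (2*g)*(2 + g) = 2*g*(2 + g))
f(E) = 2*E*(2 + E)
(H(1, f(3))/(1 - 7))*16 = -3/(1 - 7)*16 = -3/(-6)*16 = -3*(-1/6)*16 = (1/2)*16 = 8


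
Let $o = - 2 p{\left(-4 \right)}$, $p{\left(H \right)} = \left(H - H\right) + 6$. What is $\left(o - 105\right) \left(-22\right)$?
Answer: $2574$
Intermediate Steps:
$p{\left(H \right)} = 6$ ($p{\left(H \right)} = 0 + 6 = 6$)
$o = -12$ ($o = \left(-2\right) 6 = -12$)
$\left(o - 105\right) \left(-22\right) = \left(-12 - 105\right) \left(-22\right) = \left(-117\right) \left(-22\right) = 2574$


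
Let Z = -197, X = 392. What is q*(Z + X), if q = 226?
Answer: 44070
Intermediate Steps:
q*(Z + X) = 226*(-197 + 392) = 226*195 = 44070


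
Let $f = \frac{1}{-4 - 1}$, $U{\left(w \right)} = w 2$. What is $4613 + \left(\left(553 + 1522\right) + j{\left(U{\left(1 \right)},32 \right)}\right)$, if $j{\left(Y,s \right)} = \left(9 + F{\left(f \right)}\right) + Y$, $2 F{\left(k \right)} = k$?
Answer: $\frac{66989}{10} \approx 6698.9$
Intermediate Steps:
$U{\left(w \right)} = 2 w$
$f = - \frac{1}{5}$ ($f = \frac{1}{-5} = - \frac{1}{5} \approx -0.2$)
$F{\left(k \right)} = \frac{k}{2}$
$j{\left(Y,s \right)} = \frac{89}{10} + Y$ ($j{\left(Y,s \right)} = \left(9 + \frac{1}{2} \left(- \frac{1}{5}\right)\right) + Y = \left(9 - \frac{1}{10}\right) + Y = \frac{89}{10} + Y$)
$4613 + \left(\left(553 + 1522\right) + j{\left(U{\left(1 \right)},32 \right)}\right) = 4613 + \left(\left(553 + 1522\right) + \left(\frac{89}{10} + 2 \cdot 1\right)\right) = 4613 + \left(2075 + \left(\frac{89}{10} + 2\right)\right) = 4613 + \left(2075 + \frac{109}{10}\right) = 4613 + \frac{20859}{10} = \frac{66989}{10}$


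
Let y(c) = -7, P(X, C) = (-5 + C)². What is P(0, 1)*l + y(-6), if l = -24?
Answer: -391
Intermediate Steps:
P(0, 1)*l + y(-6) = (-5 + 1)²*(-24) - 7 = (-4)²*(-24) - 7 = 16*(-24) - 7 = -384 - 7 = -391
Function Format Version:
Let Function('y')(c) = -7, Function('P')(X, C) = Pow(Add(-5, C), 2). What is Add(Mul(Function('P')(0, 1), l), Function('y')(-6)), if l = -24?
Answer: -391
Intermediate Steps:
Add(Mul(Function('P')(0, 1), l), Function('y')(-6)) = Add(Mul(Pow(Add(-5, 1), 2), -24), -7) = Add(Mul(Pow(-4, 2), -24), -7) = Add(Mul(16, -24), -7) = Add(-384, -7) = -391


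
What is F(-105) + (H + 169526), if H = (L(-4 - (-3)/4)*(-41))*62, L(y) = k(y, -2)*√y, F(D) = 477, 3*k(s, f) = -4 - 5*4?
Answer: 170003 + 10168*I*√13 ≈ 1.7e+5 + 36661.0*I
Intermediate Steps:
k(s, f) = -8 (k(s, f) = (-4 - 5*4)/3 = (-4 - 20)/3 = (⅓)*(-24) = -8)
L(y) = -8*√y
H = 10168*I*√13 (H = (-8*√(-4 - (-3)/4)*(-41))*62 = (-8*√(-4 - 1*(-¾))*(-41))*62 = (-8*√(-4 + ¾)*(-41))*62 = (-4*I*√13*(-41))*62 = (164*I*√13)*62 = 10168*I*√13 ≈ 36661.0*I)
F(-105) + (H + 169526) = 477 + (10168*I*√13 + 169526) = 477 + (169526 + 10168*I*√13) = 170003 + 10168*I*√13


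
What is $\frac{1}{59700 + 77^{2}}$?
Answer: $\frac{1}{65629} \approx 1.5237 \cdot 10^{-5}$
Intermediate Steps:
$\frac{1}{59700 + 77^{2}} = \frac{1}{59700 + 5929} = \frac{1}{65629}$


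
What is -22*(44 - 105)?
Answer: 1342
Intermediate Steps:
-22*(44 - 105) = -22*(-61) = 1342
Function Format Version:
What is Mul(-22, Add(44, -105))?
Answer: 1342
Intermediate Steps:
Mul(-22, Add(44, -105)) = Mul(-22, -61) = 1342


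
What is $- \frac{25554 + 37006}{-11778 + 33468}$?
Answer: $- \frac{6256}{2169} \approx -2.8843$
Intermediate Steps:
$- \frac{25554 + 37006}{-11778 + 33468} = - \frac{62560}{21690} = \left(-1\right) \frac{6256}{2169} = - \frac{6256}{2169}$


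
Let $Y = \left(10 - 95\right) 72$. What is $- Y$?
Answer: $6120$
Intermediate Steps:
$Y = -6120$ ($Y = \left(-85\right) 72 = -6120$)
$- Y = \left(-1\right) \left(-6120\right) = 6120$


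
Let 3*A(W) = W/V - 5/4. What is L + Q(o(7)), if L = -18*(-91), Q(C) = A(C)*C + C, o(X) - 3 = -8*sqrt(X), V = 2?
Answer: 20591/12 - 38*sqrt(7)/3 ≈ 1682.4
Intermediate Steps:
A(W) = -5/12 + W/6 (A(W) = (W/2 - 5/4)/3 = (-5/4 + W/2)/3 = -5/12 + W/6)
o(X) = 3 - 8*sqrt(X)
Q(C) = C + C*(-5/12 + C/6) (Q(C) = (-5/12 + C/6)*C + C = C*(-5/12 + C/6) + C = C + C*(-5/12 + C/6))
L = 1638
L + Q(o(7)) = 1638 + (3 - 8*sqrt(7))*(7 + 2*(3 - 8*sqrt(7)))/12 = 1638 + (3 - 8*sqrt(7))*(7 + (6 - 16*sqrt(7)))/12 = 1638 + (3 - 8*sqrt(7))*(13 - 16*sqrt(7))/12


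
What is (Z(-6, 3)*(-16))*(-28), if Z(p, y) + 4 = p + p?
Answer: -7168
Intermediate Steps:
Z(p, y) = -4 + 2*p (Z(p, y) = -4 + (p + p) = -4 + 2*p)
(Z(-6, 3)*(-16))*(-28) = ((-4 + 2*(-6))*(-16))*(-28) = ((-4 - 12)*(-16))*(-28) = -16*(-16)*(-28) = 256*(-28) = -7168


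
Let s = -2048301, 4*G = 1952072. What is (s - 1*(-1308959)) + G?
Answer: -251324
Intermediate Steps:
G = 488018 (G = (¼)*1952072 = 488018)
(s - 1*(-1308959)) + G = (-2048301 - 1*(-1308959)) + 488018 = (-2048301 + 1308959) + 488018 = -739342 + 488018 = -251324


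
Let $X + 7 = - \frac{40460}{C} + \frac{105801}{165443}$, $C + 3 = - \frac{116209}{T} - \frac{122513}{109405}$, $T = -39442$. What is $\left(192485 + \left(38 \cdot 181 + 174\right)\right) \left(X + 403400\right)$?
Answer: $\frac{73196943060397525842021900}{837764990897033} \approx 8.7372 \cdot 10^{10}$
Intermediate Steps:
$C = - \frac{5063768131}{4315152010}$ ($C = -3 - \left(- \frac{116209}{39442} + \frac{122513}{109405}\right) = -3 - - \frac{7881687899}{4315152010} = -3 + \left(\frac{116209}{39442} - \frac{122513}{109405}\right) = -3 + \frac{7881687899}{4315152010} = - \frac{5063768131}{4315152010} \approx -1.1735$)
$X = \frac{28879538535648546500}{837764990897033}$ ($X = -7 + \left(- \frac{40460}{- \frac{5063768131}{4315152010}} + \frac{105801}{165443}\right) = -7 + \left(\left(-40460\right) \left(- \frac{4315152010}{5063768131}\right) + 105801 \cdot \frac{1}{165443}\right) = -7 + \left(\frac{174591050324600}{5063768131} + \frac{105801}{165443}\right) = -7 + \frac{28885402890584825731}{837764990897033} = \frac{28879538535648546500}{837764990897033} \approx 34472.0$)
$\left(192485 + \left(38 \cdot 181 + 174\right)\right) \left(X + 403400\right) = \left(192485 + \left(38 \cdot 181 + 174\right)\right) \left(\frac{28879538535648546500}{837764990897033} + 403400\right) = \left(192485 + \left(6878 + 174\right)\right) \frac{366833935863511658700}{837764990897033} = \left(192485 + 7052\right) \frac{366833935863511658700}{837764990897033} = 199537 \cdot \frac{366833935863511658700}{837764990897033} = \frac{73196943060397525842021900}{837764990897033}$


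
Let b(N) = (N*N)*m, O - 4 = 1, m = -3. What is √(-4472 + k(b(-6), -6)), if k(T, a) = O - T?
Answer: I*√4359 ≈ 66.023*I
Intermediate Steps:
O = 5 (O = 4 + 1 = 5)
b(N) = -3*N² (b(N) = (N*N)*(-3) = N²*(-3) = -3*N²)
k(T, a) = 5 - T
√(-4472 + k(b(-6), -6)) = √(-4472 + (5 - (-3)*(-6)²)) = √(-4472 + (5 - (-3)*36)) = √(-4472 + (5 - 1*(-108))) = √(-4472 + (5 + 108)) = √(-4472 + 113) = √(-4359) = I*√4359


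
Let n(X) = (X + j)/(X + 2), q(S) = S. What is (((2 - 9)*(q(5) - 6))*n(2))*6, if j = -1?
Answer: 21/2 ≈ 10.500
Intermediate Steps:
n(X) = (-1 + X)/(2 + X) (n(X) = (X - 1)/(X + 2) = (-1 + X)/(2 + X))
(((2 - 9)*(q(5) - 6))*n(2))*6 = (((2 - 9)*(5 - 6))*((-1 + 2)/(2 + 2)))*6 = ((-7*(-1))*(1/4))*6 = (7*((1/4)*1))*6 = (7*(1/4))*6 = (7/4)*6 = 21/2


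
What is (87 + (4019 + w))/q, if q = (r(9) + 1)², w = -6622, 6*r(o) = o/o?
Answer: -90576/49 ≈ -1848.5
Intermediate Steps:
r(o) = ⅙ (r(o) = (o/o)/6 = (⅙)*1 = ⅙)
q = 49/36 (q = (⅙ + 1)² = (7/6)² = 49/36 ≈ 1.3611)
(87 + (4019 + w))/q = (87 + (4019 - 6622))/(49/36) = (87 - 2603)*(36/49) = -2516*36/49 = -90576/49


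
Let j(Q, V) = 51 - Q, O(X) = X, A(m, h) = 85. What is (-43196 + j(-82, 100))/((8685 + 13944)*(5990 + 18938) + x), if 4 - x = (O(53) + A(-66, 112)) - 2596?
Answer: -43063/564098174 ≈ -7.6340e-5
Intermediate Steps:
x = 2462 (x = 4 - ((53 + 85) - 2596) = 4 - (138 - 2596) = 4 - 1*(-2458) = 4 + 2458 = 2462)
(-43196 + j(-82, 100))/((8685 + 13944)*(5990 + 18938) + x) = (-43196 + (51 - 1*(-82)))/((8685 + 13944)*(5990 + 18938) + 2462) = (-43196 + (51 + 82))/(22629*24928 + 2462) = (-43196 + 133)/(564095712 + 2462) = -43063/564098174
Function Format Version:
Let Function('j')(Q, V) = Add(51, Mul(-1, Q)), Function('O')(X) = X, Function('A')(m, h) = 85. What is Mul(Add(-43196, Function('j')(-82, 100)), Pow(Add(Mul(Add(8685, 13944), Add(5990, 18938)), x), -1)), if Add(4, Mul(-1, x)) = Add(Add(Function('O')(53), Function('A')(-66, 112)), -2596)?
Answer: Rational(-43063, 564098174) ≈ -7.6340e-5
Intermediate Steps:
x = 2462 (x = Add(4, Mul(-1, Add(Add(53, 85), -2596))) = Add(4, Mul(-1, Add(138, -2596))) = Add(4, Mul(-1, -2458)) = Add(4, 2458) = 2462)
Mul(Add(-43196, Function('j')(-82, 100)), Pow(Add(Mul(Add(8685, 13944), Add(5990, 18938)), x), -1)) = Mul(Add(-43196, Add(51, Mul(-1, -82))), Pow(Add(Mul(Add(8685, 13944), Add(5990, 18938)), 2462), -1)) = Mul(Add(-43196, Add(51, 82)), Pow(Add(Mul(22629, 24928), 2462), -1)) = Mul(Add(-43196, 133), Pow(Add(564095712, 2462), -1)) = Mul(-43063, Pow(564098174, -1)) = Mul(-43063, Rational(1, 564098174)) = Rational(-43063, 564098174)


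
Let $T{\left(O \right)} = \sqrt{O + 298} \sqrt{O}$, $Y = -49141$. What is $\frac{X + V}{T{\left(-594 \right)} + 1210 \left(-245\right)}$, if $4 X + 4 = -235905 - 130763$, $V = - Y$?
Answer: $\frac{573051325}{3994655758} - \frac{127581 \sqrt{1221}}{21970606669} \approx 0.14325$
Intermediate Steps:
$V = 49141$ ($V = \left(-1\right) \left(-49141\right) = 49141$)
$X = -91668$ ($X = -1 + \frac{-235905 - 130763}{4} = -1 + \frac{1}{4} \left(-366668\right) = -1 - 91667 = -91668$)
$T{\left(O \right)} = \sqrt{O} \sqrt{298 + O}$ ($T{\left(O \right)} = \sqrt{298 + O} \sqrt{O} = \sqrt{O} \sqrt{298 + O}$)
$\frac{X + V}{T{\left(-594 \right)} + 1210 \left(-245\right)} = \frac{-91668 + 49141}{\sqrt{-594} \sqrt{298 - 594} + 1210 \left(-245\right)} = - \frac{42527}{3 i \sqrt{66} \sqrt{-296} - 296450} = - \frac{42527}{3 i \sqrt{66} \cdot 2 i \sqrt{74} - 296450} = - \frac{42527}{- 12 \sqrt{1221} - 296450} = - \frac{42527}{-296450 - 12 \sqrt{1221}}$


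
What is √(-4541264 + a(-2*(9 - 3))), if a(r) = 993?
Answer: I*√4540271 ≈ 2130.8*I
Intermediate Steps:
√(-4541264 + a(-2*(9 - 3))) = √(-4541264 + 993) = √(-4540271) = I*√4540271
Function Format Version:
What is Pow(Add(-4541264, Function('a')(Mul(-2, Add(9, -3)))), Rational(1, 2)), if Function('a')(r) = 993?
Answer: Mul(I, Pow(4540271, Rational(1, 2))) ≈ Mul(2130.8, I)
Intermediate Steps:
Pow(Add(-4541264, Function('a')(Mul(-2, Add(9, -3)))), Rational(1, 2)) = Pow(Add(-4541264, 993), Rational(1, 2)) = Pow(-4540271, Rational(1, 2)) = Mul(I, Pow(4540271, Rational(1, 2)))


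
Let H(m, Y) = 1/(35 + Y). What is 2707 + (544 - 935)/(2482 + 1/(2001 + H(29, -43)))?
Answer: 107541178337/39729382 ≈ 2706.8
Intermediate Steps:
2707 + (544 - 935)/(2482 + 1/(2001 + H(29, -43))) = 2707 + (544 - 935)/(2482 + 1/(2001 + 1/(35 - 43))) = 2707 - 391/(2482 + 1/(2001 + 1/(-8))) = 2707 - 391/(2482 + 1/(2001 - ⅛)) = 2707 - 391/(2482 + 1/(16007/8)) = 2707 - 391/(2482 + 8/16007) = 2707 - 391/39729382/16007 = 2707 - 391*16007/39729382 = 2707 - 6258737/39729382 = 107541178337/39729382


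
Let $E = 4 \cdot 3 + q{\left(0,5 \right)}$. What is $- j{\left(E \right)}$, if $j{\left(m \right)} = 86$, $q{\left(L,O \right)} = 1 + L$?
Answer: $-86$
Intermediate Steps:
$E = 13$ ($E = 4 \cdot 3 + \left(1 + 0\right) = 12 + 1 = 13$)
$- j{\left(E \right)} = \left(-1\right) 86 = -86$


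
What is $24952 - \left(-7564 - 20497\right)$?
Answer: $53013$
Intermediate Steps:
$24952 - \left(-7564 - 20497\right) = 24952 - -28061 = 24952 + 28061 = 53013$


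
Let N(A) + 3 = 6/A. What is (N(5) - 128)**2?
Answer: 421201/25 ≈ 16848.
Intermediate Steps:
N(A) = -3 + 6/A
(N(5) - 128)**2 = ((-3 + 6/5) - 128)**2 = (-9/5 - 128)**2 = (-649/5)**2 = 421201/25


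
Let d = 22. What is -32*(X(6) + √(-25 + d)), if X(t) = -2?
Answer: 64 - 32*I*√3 ≈ 64.0 - 55.426*I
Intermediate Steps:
-32*(X(6) + √(-25 + d)) = -32*(-2 + √(-25 + 22)) = -32*(-2 + √(-3)) = -32*(-2 + I*√3) = 64 - 32*I*√3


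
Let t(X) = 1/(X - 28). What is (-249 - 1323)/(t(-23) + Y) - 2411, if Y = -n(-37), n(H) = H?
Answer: -2313659/943 ≈ -2453.5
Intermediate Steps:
t(X) = 1/(-28 + X)
Y = 37 (Y = -1*(-37) = 37)
(-249 - 1323)/(t(-23) + Y) - 2411 = (-249 - 1323)/(1/(-28 - 23) + 37) - 2411 = -1572/(1/(-51) + 37) - 2411 = -1572/(-1/51 + 37) - 2411 = -1572/1886/51 - 2411 = -1572*51/1886 - 2411 = -40086/943 - 2411 = -2313659/943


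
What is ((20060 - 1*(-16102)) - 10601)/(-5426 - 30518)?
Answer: -25561/35944 ≈ -0.71113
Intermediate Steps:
((20060 - 1*(-16102)) - 10601)/(-5426 - 30518) = ((20060 + 16102) - 10601)/(-35944) = (36162 - 10601)*(-1/35944) = 25561*(-1/35944) = -25561/35944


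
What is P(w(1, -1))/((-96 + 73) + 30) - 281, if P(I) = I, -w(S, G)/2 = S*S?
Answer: -1969/7 ≈ -281.29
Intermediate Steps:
w(S, G) = -2*S² (w(S, G) = -2*S*S = -2*S²)
P(w(1, -1))/((-96 + 73) + 30) - 281 = (-2*1²)/((-96 + 73) + 30) - 281 = (-2*1)/(-23 + 30) - 281 = -2/7 - 281 = -1969/7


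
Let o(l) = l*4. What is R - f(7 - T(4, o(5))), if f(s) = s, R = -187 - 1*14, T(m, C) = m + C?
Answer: -184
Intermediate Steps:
o(l) = 4*l
T(m, C) = C + m
R = -201 (R = -187 - 14 = -201)
R - f(7 - T(4, o(5))) = -201 - (7 - (4*5 + 4)) = -201 - (7 - (20 + 4)) = -201 - (7 - 1*24) = -201 - (7 - 24) = -201 - 1*(-17) = -201 + 17 = -184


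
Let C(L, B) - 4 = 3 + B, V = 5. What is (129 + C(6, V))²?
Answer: 19881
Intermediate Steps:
C(L, B) = 7 + B (C(L, B) = 4 + (3 + B) = 7 + B)
(129 + C(6, V))² = (129 + (7 + 5))² = (129 + 12)² = 141² = 19881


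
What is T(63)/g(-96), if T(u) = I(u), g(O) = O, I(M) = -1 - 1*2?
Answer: 1/32 ≈ 0.031250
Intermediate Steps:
I(M) = -3 (I(M) = -1 - 2 = -3)
T(u) = -3
T(63)/g(-96) = -3/(-96) = -3*(-1/96) = 1/32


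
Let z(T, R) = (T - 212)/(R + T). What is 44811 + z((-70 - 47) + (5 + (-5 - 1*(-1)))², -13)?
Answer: 5780947/129 ≈ 44814.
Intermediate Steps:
z(T, R) = (-212 + T)/(R + T)
44811 + z((-70 - 47) + (5 + (-5 - 1*(-1)))², -13) = 44811 + (-212 + ((-70 - 47) + (5 + (-5 - 1*(-1)))²))/(-13 + ((-70 - 47) + (5 + (-5 - 1*(-1)))²)) = 44811 + (-212 + (-117 + (5 + (-5 + 1))²))/(-13 + (-117 + (5 + (-5 + 1))²)) = 44811 + (-212 + (-117 + (5 - 4)²))/(-13 + (-117 + (5 - 4)²)) = 44811 + (-212 + (-117 + 1²))/(-13 + (-117 + 1²)) = 44811 + (-212 + (-117 + 1))/(-13 + (-117 + 1)) = 44811 + (-212 - 116)/(-13 - 116) = 44811 - 328/(-129) = 44811 - 1/129*(-328) = 44811 + 328/129 = 5780947/129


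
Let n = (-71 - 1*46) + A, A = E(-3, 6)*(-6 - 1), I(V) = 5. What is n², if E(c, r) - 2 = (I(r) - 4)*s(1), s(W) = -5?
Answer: 9216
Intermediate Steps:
E(c, r) = -3 (E(c, r) = 2 + (5 - 4)*(-5) = 2 + 1*(-5) = 2 - 5 = -3)
A = 21 (A = -3*(-6 - 1) = -3*(-7) = 21)
n = -96 (n = (-71 - 1*46) + 21 = (-71 - 46) + 21 = -117 + 21 = -96)
n² = (-96)² = 9216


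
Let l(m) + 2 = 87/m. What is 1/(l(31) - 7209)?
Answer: -31/223454 ≈ -0.00013873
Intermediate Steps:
l(m) = -2 + 87/m
1/(l(31) - 7209) = 1/((-2 + 87/31) - 7209) = 1/(25/31 - 7209) = 1/(-223454/31) = -31/223454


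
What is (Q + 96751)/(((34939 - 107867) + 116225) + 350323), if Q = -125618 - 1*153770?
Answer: -182637/393620 ≈ -0.46399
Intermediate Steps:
Q = -279388 (Q = -125618 - 153770 = -279388)
(Q + 96751)/(((34939 - 107867) + 116225) + 350323) = (-279388 + 96751)/(((34939 - 107867) + 116225) + 350323) = -182637/((-72928 + 116225) + 350323) = -182637/(43297 + 350323) = -182637/393620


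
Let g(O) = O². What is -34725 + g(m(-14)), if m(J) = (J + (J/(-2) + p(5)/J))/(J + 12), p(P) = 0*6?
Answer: -138851/4 ≈ -34713.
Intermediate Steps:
p(P) = 0
m(J) = J/(2*(12 + J)) (m(J) = (J + (J/(-2) + 0/J))/(J + 12) = (J + (J*(-½) + 0))/(12 + J) = (J + (-J/2 + 0))/(12 + J) = (J - J/2)/(12 + J) = (J/2)/(12 + J) = J/(2*(12 + J)))
-34725 + g(m(-14)) = -34725 + ((½)*(-14)/(12 - 14))² = -34725 + ((½)*(-14)/(-2))² = -34725 + ((½)*(-14)*(-½))² = -34725 + (7/2)² = -34725 + 49/4 = -138851/4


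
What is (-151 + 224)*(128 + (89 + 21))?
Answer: 17374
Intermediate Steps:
(-151 + 224)*(128 + (89 + 21)) = 73*(128 + 110) = 73*238 = 17374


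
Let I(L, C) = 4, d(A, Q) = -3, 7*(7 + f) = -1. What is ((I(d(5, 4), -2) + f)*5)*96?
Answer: -10560/7 ≈ -1508.6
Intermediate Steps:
f = -50/7 (f = -7 + (⅐)*(-1) = -7 - ⅐ = -50/7 ≈ -7.1429)
((I(d(5, 4), -2) + f)*5)*96 = ((4 - 50/7)*5)*96 = -22/7*5*96 = -110/7*96 = -10560/7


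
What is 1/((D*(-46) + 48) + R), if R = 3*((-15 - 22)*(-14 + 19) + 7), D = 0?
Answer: -1/486 ≈ -0.0020576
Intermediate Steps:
R = -534 (R = 3*(-37*5 + 7) = 3*(-185 + 7) = 3*(-178) = -534)
1/((D*(-46) + 48) + R) = 1/((0*(-46) + 48) - 534) = 1/((0 + 48) - 534) = 1/(48 - 534) = 1/(-486) = -1/486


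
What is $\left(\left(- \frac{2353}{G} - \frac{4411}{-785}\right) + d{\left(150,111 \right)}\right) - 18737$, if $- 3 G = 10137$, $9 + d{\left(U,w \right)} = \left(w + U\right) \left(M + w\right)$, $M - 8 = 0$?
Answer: $\frac{32677169069}{2652515} \approx 12319.0$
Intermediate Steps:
$M = 8$ ($M = 8 + 0 = 8$)
$d{\left(U,w \right)} = -9 + \left(8 + w\right) \left(U + w\right)$ ($d{\left(U,w \right)} = -9 + \left(w + U\right) \left(8 + w\right) = -9 + \left(U + w\right) \left(8 + w\right) = -9 + \left(8 + w\right) \left(U + w\right)$)
$G = -3379$ ($G = \left(- \frac{1}{3}\right) 10137 = -3379$)
$\left(\left(- \frac{2353}{G} - \frac{4411}{-785}\right) + d{\left(150,111 \right)}\right) - 18737 = \left(\left(- \frac{2353}{-3379} - \frac{4411}{-785}\right) + \left(-9 + 111^{2} + 8 \cdot 150 + 8 \cdot 111 + 150 \cdot 111\right)\right) - 18737 = \left(\left(\left(-2353\right) \left(- \frac{1}{3379}\right) - - \frac{4411}{785}\right) + \left(-9 + 12321 + 1200 + 888 + 16650\right)\right) - 18737 = \left(\left(\frac{2353}{3379} + \frac{4411}{785}\right) + 31050\right) - 18737 = \left(\frac{16751874}{2652515} + 31050\right) - 18737 = \frac{82377342624}{2652515} - 18737 = \frac{32677169069}{2652515}$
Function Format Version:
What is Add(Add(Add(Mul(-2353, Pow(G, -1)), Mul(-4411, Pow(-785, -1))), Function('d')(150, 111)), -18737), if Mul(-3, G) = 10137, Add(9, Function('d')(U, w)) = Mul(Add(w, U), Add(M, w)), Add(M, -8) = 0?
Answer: Rational(32677169069, 2652515) ≈ 12319.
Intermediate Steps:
M = 8 (M = Add(8, 0) = 8)
Function('d')(U, w) = Add(-9, Mul(Add(8, w), Add(U, w))) (Function('d')(U, w) = Add(-9, Mul(Add(w, U), Add(8, w))) = Add(-9, Mul(Add(U, w), Add(8, w))) = Add(-9, Mul(Add(8, w), Add(U, w))))
G = -3379 (G = Mul(Rational(-1, 3), 10137) = -3379)
Add(Add(Add(Mul(-2353, Pow(G, -1)), Mul(-4411, Pow(-785, -1))), Function('d')(150, 111)), -18737) = Add(Add(Add(Mul(-2353, Pow(-3379, -1)), Mul(-4411, Pow(-785, -1))), Add(-9, Pow(111, 2), Mul(8, 150), Mul(8, 111), Mul(150, 111))), -18737) = Add(Add(Add(Mul(-2353, Rational(-1, 3379)), Mul(-4411, Rational(-1, 785))), Add(-9, 12321, 1200, 888, 16650)), -18737) = Add(Add(Add(Rational(2353, 3379), Rational(4411, 785)), 31050), -18737) = Add(Add(Rational(16751874, 2652515), 31050), -18737) = Add(Rational(82377342624, 2652515), -18737) = Rational(32677169069, 2652515)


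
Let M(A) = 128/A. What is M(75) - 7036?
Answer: -527572/75 ≈ -7034.3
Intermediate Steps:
M(75) - 7036 = 128/75 - 7036 = -527572/75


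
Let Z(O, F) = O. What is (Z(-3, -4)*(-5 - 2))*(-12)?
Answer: -252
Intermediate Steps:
(Z(-3, -4)*(-5 - 2))*(-12) = -3*(-5 - 2)*(-12) = -3*(-7)*(-12) = 21*(-12) = -252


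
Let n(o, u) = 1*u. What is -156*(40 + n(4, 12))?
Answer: -8112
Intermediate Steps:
n(o, u) = u
-156*(40 + n(4, 12)) = -156*(40 + 12) = -156*52 = -8112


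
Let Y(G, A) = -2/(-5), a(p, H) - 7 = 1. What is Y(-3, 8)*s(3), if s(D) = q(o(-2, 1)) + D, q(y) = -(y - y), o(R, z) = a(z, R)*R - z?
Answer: 6/5 ≈ 1.2000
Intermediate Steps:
a(p, H) = 8 (a(p, H) = 7 + 1 = 8)
o(R, z) = -z + 8*R (o(R, z) = 8*R - z = -z + 8*R)
Y(G, A) = ⅖ (Y(G, A) = -2*(-⅕) = ⅖)
q(y) = 0 (q(y) = -1*0 = 0)
s(D) = D (s(D) = 0 + D = D)
Y(-3, 8)*s(3) = (⅖)*3 = 6/5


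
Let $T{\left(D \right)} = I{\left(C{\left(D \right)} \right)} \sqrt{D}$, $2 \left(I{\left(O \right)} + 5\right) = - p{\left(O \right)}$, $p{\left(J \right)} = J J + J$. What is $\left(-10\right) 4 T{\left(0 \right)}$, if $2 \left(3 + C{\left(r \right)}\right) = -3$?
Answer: $0$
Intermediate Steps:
$p{\left(J \right)} = J + J^{2}$ ($p{\left(J \right)} = J^{2} + J = J + J^{2}$)
$C{\left(r \right)} = - \frac{9}{2}$ ($C{\left(r \right)} = -3 + \frac{1}{2} \left(-3\right) = -3 - \frac{3}{2} = - \frac{9}{2}$)
$I{\left(O \right)} = -5 - \frac{O \left(1 + O\right)}{2}$ ($I{\left(O \right)} = -5 + \frac{\left(-1\right) O \left(1 + O\right)}{2} = -5 - \frac{O \left(1 + O\right)}{2}$)
$T{\left(D \right)} = - \frac{103 \sqrt{D}}{8}$ ($T{\left(D \right)} = \left(-5 - - \frac{9 \left(1 - \frac{9}{2}\right)}{4}\right) \sqrt{D} = \left(-5 - \left(- \frac{9}{4}\right) \left(- \frac{7}{2}\right)\right) \sqrt{D} = \left(-5 - \frac{63}{8}\right) \sqrt{D} = - \frac{103 \sqrt{D}}{8}$)
$\left(-10\right) 4 T{\left(0 \right)} = \left(-10\right) 4 \left(- \frac{103 \sqrt{0}}{8}\right) = - 40 \left(\left(- \frac{103}{8}\right) 0\right) = \left(-40\right) 0 = 0$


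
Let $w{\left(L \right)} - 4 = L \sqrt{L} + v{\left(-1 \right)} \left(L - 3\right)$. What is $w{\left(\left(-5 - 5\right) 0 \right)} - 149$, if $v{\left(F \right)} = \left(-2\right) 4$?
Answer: $-121$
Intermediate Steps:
$v{\left(F \right)} = -8$
$w{\left(L \right)} = 28 + L^{\frac{3}{2}} - 8 L$ ($w{\left(L \right)} = 4 + \left(L \sqrt{L} - 8 \left(L - 3\right)\right) = 4 + \left(L^{\frac{3}{2}} - 8 \left(-3 + L\right)\right) = 4 - \left(-24 - L^{\frac{3}{2}} + 8 L\right) = 4 + \left(24 + L^{\frac{3}{2}} - 8 L\right) = 28 + L^{\frac{3}{2}} - 8 L$)
$w{\left(\left(-5 - 5\right) 0 \right)} - 149 = \left(28 + \left(\left(-5 - 5\right) 0\right)^{\frac{3}{2}} - 8 \left(-5 - 5\right) 0\right) - 149 = \left(28 + \left(\left(-10\right) 0\right)^{\frac{3}{2}} - 8 \left(\left(-10\right) 0\right)\right) - 149 = \left(28 + 0^{\frac{3}{2}} - 0\right) - 149 = \left(28 + 0 + 0\right) - 149 = 28 - 149 = -121$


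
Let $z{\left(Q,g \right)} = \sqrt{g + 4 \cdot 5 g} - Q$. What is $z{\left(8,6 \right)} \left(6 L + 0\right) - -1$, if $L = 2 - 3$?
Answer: $49 - 18 \sqrt{14} \approx -18.35$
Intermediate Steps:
$L = -1$
$z{\left(Q,g \right)} = - Q + \sqrt{21} \sqrt{g}$ ($z{\left(Q,g \right)} = \sqrt{g + 20 g} - Q = \sqrt{21 g} - Q = \sqrt{21} \sqrt{g} - Q = - Q + \sqrt{21} \sqrt{g}$)
$z{\left(8,6 \right)} \left(6 L + 0\right) - -1 = \left(\left(-1\right) 8 + \sqrt{21} \sqrt{6}\right) \left(6 \left(-1\right) + 0\right) - -1 = \left(-8 + 3 \sqrt{14}\right) \left(-6 + 0\right) + 1 = \left(-8 + 3 \sqrt{14}\right) \left(-6\right) + 1 = \left(48 - 18 \sqrt{14}\right) + 1 = 49 - 18 \sqrt{14}$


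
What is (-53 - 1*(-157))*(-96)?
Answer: -9984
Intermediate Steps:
(-53 - 1*(-157))*(-96) = (-53 + 157)*(-96) = 104*(-96) = -9984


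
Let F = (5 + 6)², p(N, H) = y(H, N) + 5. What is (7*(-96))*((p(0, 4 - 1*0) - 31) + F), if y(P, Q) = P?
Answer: -66528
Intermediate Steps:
p(N, H) = 5 + H (p(N, H) = H + 5 = 5 + H)
F = 121 (F = 11² = 121)
(7*(-96))*((p(0, 4 - 1*0) - 31) + F) = (7*(-96))*(((5 + (4 - 1*0)) - 31) + 121) = -672*(((5 + (4 + 0)) - 31) + 121) = -672*(((5 + 4) - 31) + 121) = -672*((9 - 31) + 121) = -672*(-22 + 121) = -672*99 = -66528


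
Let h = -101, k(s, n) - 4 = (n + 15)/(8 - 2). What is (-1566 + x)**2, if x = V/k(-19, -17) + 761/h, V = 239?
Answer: 2808238608400/1234321 ≈ 2.2751e+6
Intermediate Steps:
k(s, n) = 13/2 + n/6 (k(s, n) = 4 + (n + 15)/(8 - 2) = 4 + (15 + n)/6 = 4 + (15 + n)*(1/6) = 4 + (5/2 + n/6) = 13/2 + n/6)
x = 64046/1111 (x = 239/(13/2 + (1/6)*(-17)) + 761/(-101) = 239/(13/2 - 17/6) + 761*(-1/101) = 239/(11/3) - 761/101 = 239*(3/11) - 761/101 = 717/11 - 761/101 = 64046/1111 ≈ 57.647)
(-1566 + x)**2 = (-1566 + 64046/1111)**2 = (-1675780/1111)**2 = 2808238608400/1234321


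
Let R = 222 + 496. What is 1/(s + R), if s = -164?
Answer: 1/554 ≈ 0.0018051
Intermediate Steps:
R = 718
1/(s + R) = 1/(-164 + 718) = 1/554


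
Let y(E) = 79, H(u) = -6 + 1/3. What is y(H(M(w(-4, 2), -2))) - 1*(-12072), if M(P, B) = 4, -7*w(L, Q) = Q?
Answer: 12151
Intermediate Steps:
w(L, Q) = -Q/7
H(u) = -17/3 (H(u) = -6 + ⅓ = -17/3)
y(H(M(w(-4, 2), -2))) - 1*(-12072) = 79 - 1*(-12072) = 79 + 12072 = 12151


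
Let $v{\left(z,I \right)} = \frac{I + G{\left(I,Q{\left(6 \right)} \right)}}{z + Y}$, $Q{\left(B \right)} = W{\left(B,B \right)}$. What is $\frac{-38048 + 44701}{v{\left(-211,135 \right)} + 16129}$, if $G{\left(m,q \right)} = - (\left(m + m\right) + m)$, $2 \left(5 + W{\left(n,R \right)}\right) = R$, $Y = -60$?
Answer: $\frac{1802963}{4371229} \approx 0.41246$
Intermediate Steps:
$W{\left(n,R \right)} = -5 + \frac{R}{2}$
$Q{\left(B \right)} = -5 + \frac{B}{2}$
$G{\left(m,q \right)} = - 3 m$ ($G{\left(m,q \right)} = - (2 m + m) = - 3 m$)
$v{\left(z,I \right)} = - \frac{2 I}{-60 + z}$ ($v{\left(z,I \right)} = \frac{I - 3 I}{z - 60} = \frac{\left(-2\right) I}{-60 + z} = - \frac{2 I}{-60 + z}$)
$\frac{-38048 + 44701}{v{\left(-211,135 \right)} + 16129} = \frac{-38048 + 44701}{\left(-2\right) 135 \frac{1}{-60 - 211} + 16129} = \frac{6653}{\left(-2\right) 135 \frac{1}{-271} + 16129} = \frac{6653}{\left(-2\right) 135 \left(- \frac{1}{271}\right) + 16129} = \frac{6653}{\frac{270}{271} + 16129} = \frac{6653}{\frac{4371229}{271}} = 6653 \cdot \frac{271}{4371229} = \frac{1802963}{4371229}$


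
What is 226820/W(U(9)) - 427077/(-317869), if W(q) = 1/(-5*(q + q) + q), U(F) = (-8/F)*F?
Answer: 5191131780837/317869 ≈ 1.6331e+7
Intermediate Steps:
U(F) = -8
W(q) = -1/(9*q) (W(q) = 1/(-10*q + q) = 1/(-9*q) = -1/(9*q))
226820/W(U(9)) - 427077/(-317869) = 226820/((-⅑/(-8))) - 427077/(-317869) = 226820/((-⅑*(-⅛))) - 427077*(-1/317869) = 226820/(1/72) + 427077/317869 = 226820*72 + 427077/317869 = 16331040 + 427077/317869 = 5191131780837/317869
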